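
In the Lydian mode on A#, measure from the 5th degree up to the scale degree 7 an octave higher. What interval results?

major 10th

The scale runs A# B# C## D## E# F## G##.
The 5th degree is E# and the 7th scale degree (up an octave) is G##.
E# up to G## spans 10 letter names and 16 semitones — a major tenth.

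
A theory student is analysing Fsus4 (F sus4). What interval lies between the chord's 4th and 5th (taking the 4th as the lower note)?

major second

Spelling the chord: F-Bb-C.
4th = Bb; 5th = C.
From Bb to C is 2 semitones, exactly the major second.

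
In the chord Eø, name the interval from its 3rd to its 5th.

minor third

Spelling the chord: E–G–Bb–D.
That puts G below Bb.
G up to Bb is 3 semitones, a half step narrower than a major third, so the interval is minor.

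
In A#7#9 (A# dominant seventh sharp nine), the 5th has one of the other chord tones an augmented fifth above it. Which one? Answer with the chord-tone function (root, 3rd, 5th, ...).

A# dominant seventh sharp nine is spelled A# C## E# G# B##.
The 5th is E#. An augmented fifth above E# is B##.
B## is the chord's 9th.

9th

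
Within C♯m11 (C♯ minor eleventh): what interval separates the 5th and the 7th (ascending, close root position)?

minor 3rd

The chord tones of C♯m11 are C♯, E, G♯, B, D♯, F♯.
The 5th is G♯ and the 7th is B.
From G♯ to B: 3 semitones over a third = minor.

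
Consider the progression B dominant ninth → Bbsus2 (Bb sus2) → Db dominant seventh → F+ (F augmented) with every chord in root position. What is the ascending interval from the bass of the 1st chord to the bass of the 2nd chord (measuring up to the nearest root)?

diminished octave

The roots are B and Bb.
B up to Bb is 11 semitones, a half step narrower than a perfect octave, so the interval is diminished.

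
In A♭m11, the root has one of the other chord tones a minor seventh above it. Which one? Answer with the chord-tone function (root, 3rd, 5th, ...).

The chord tones of A♭m11 (A♭ minor eleventh) are A♭, C♭, E♭, G♭, B♭, D♭.
The root is A♭. A minor seventh above A♭ is G♭.
G♭ is the chord's 7th.

7th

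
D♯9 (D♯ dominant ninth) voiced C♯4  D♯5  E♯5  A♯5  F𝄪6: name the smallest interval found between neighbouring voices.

Adjacent intervals: C♯4→D♯5 = major ninth; D♯5→E♯5 = major second; E♯5→A♯5 = perfect fourth; A♯5→F𝄪6 = major sixth.
The smallest is D♯5 to E♯5, a major second (2 semitones).

M2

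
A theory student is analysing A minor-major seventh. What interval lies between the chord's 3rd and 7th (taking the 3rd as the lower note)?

Am(maj7) (A minor-major seventh): A–C–E–G#.
That puts C below G#.
5 letter names make it a fifth; at 8 semitones (a half step wider than perfect) the quality is augmented.

augmented fifth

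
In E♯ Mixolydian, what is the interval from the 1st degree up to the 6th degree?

major sixth

The scale runs E♯ F𝄪 G𝄪 A♯ B♯ C𝄪 D♯.
That puts E♯ below C𝄪.
From E♯ to C𝄪 is 9 semitones, exactly the major sixth.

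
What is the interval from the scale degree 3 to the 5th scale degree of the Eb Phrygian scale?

major third

Eb phrygian: Eb Fb Gb Ab Bb Cb Db.
Scale degree 3 = Gb; degree 5 = Bb.
Gb up to Bb spans 3 letter names and 4 semitones — a major third.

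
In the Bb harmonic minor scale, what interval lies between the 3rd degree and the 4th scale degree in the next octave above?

Bb harmonic minor: Bb C Db Eb F Gb A.
That puts Db below Eb.
From Db to Eb is 14 semitones, exactly the major ninth.

major ninth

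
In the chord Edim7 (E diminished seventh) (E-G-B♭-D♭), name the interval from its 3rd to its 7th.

3rd = G; 7th = D♭.
From G to D♭: 6 semitones over a fifth = diminished.

d5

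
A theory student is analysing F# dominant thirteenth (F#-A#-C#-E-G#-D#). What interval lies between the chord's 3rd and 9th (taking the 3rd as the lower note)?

minor 7th

That puts A# below G#.
From A# to G#: 10 semitones over a seventh = minor.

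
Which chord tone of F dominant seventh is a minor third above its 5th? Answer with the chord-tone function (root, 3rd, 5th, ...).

7th

Spelling the chord: F–A–C–E♭.
The 5th is C. A minor third above C is E♭.
E♭ is the chord's 7th.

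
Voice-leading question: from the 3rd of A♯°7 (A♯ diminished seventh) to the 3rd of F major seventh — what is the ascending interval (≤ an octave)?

A♯°7 (A♯ diminished seventh) has C♯ as its 3rd, and F major seventh has A as its 3rd.
From C♯ to A: 8 semitones over a sixth = minor.

minor 6th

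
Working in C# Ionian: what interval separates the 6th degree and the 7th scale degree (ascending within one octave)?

Spelling C# Ionian: C# D# E# F# G# A# B#.
6th degree = A#; 7th degree = B#.
A# up to B# spans 2 letter names and 2 semitones — a major second.

M2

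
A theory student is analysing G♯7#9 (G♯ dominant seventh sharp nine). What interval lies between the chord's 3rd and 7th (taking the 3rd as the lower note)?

G♯7#9 is spelled G♯–B♯–D♯–F♯–A𝄪.
That puts B♯ below F♯.
From B♯ to F♯: 6 semitones over a fifth = diminished.

diminished fifth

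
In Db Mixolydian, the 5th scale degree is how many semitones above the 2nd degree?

5

The scale is Db Eb F Gb Ab Bb Cb.
Eb up to Ab is a perfect fourth — 5 semitones.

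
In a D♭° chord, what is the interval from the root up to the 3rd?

minor third

D♭dim (D♭ diminished) is spelled D♭ F♭ A𝄫.
Root = D♭; 3rd = F♭.
D♭ up to F♭ is 3 semitones, a half step narrower than a major third, so the interval is minor.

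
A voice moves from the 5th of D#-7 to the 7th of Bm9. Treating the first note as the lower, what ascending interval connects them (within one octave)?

The 5th of D#-7 is A#; the 7th of Bm9 is A.
A# up to A is 11 semitones, a half step narrower than a perfect octave, so the interval is diminished.

diminished octave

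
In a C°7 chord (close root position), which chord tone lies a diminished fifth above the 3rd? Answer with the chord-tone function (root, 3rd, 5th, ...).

7th

C°7 (C diminished seventh) is spelled C-Eb-Gb-Bbb.
The 3rd is Eb. A diminished fifth above Eb is Bbb.
Bbb is the chord's 7th.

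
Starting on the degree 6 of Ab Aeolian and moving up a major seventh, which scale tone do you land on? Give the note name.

The scale is Ab Bb Cb Db Eb Fb Gb.
The degree 6 is Fb; a major seventh above that is Eb — scale degree 5.

Eb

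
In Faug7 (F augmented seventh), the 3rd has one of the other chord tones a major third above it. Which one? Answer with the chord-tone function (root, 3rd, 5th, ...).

F+7: F, A, C#, Eb.
The 3rd is A. A major third above A is C#.
C# is the chord's 5th.

5th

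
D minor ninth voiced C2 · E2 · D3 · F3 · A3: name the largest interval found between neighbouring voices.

minor seventh

Adjacent intervals: C2→E2 = major third; E2→D3 = minor seventh; D3→F3 = minor third; F3→A3 = major third.
The largest is E2 to D3, a minor seventh (10 semitones).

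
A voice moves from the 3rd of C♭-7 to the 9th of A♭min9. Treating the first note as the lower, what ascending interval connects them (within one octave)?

augmented fifth

C♭-7 has E𝄫 as its 3rd, and A♭min9 has B♭ as its 9th.
E𝄫 up to B♭ is 8 semitones, a half step wider than a perfect fifth, so the interval is augmented.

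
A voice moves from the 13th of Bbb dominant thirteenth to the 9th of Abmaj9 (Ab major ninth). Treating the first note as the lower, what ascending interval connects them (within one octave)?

The 13th of Bbb dominant thirteenth is Gb; the 9th of Abmaj9 (Ab major ninth) is Bb.
Counting 3 letters and 4 half steps from Gb gives a major third.

major 3rd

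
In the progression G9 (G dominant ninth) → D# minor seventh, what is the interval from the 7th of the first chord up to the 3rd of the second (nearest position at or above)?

The 7th of G9 (G dominant ninth) is F; the 3rd of D# minor seventh is F#.
F up to F# is 1 semitone, a half step wider than a perfect unison, so the interval is augmented.

augmented 1st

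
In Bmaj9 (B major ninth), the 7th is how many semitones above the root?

11

B major ninth is spelled B D# F# A# C#.
B to A# is a major seventh: 11 semitones.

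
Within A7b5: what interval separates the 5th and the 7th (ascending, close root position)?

Spelling the chord: A, C#, Eb, G.
So we need the interval from Eb up to G.
From Eb to G is 4 semitones, exactly the major third.

major third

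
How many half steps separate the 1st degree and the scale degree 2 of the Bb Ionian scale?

The scale is Bb C D Eb F G A.
Bb up to C is a major second — 2 semitones.

2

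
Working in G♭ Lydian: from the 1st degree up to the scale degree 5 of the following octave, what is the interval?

perfect twelfth

The scale runs G♭ A♭ B♭ C D♭ E♭ F.
1st degree = G♭; scale degree 5 (up an octave) = D♭.
G♭ up to D♭ spans 12 letter names and 19 semitones — a perfect twelfth.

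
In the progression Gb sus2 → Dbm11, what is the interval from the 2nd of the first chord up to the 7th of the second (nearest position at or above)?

The 2nd of Gb sus2 is Ab; the 7th of Dbm11 is Cb.
3 letter names make it a third; at 3 semitones (a half step narrower than major) the quality is minor.

m3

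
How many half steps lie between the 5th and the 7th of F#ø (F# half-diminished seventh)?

Spelling the chord: F# A C E.
C to E is a major third: 4 semitones.

4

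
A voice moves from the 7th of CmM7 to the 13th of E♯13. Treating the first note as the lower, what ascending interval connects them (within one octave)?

The 7th of CmM7 is B; the 13th of E♯13 is C𝄪.
2 letter names make it a second; at 3 semitones (a half step wider than major) the quality is augmented.

A2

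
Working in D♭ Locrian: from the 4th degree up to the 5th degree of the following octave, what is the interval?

m9

Spelling D♭ Locrian: D♭ E𝄫 F♭ G♭ A𝄫 B𝄫 C♭.
4th degree = G♭; degree 5 (up an octave) = A𝄫.
From G♭ to A𝄫: 13 semitones over a ninth = minor.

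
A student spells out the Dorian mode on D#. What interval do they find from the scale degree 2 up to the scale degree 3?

The scale runs D# E# F# G# A# B# C#.
So we need the interval from E# up to F#.
2 letter names make it a second; at 1 semitone (a half step narrower than major) the quality is minor.

m2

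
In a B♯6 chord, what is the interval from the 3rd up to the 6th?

B♯6 is spelled B♯–D𝄪–F𝄪–G𝄪.
The 3rd is D𝄪 and the 6th is G𝄪.
D𝄪 up to G𝄪 spans 4 letter names and 5 semitones — a perfect fourth.

perfect fourth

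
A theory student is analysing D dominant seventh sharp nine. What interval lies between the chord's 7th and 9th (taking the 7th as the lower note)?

augmented third

D dominant seventh sharp nine: D F♯ A C E♯.
So we need the interval from C up to E♯.
3 letter names make it a third; at 5 semitones (a half step wider than major) the quality is augmented.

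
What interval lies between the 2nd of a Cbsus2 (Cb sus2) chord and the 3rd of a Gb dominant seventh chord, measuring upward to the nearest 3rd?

major sixth

The 2nd of Cbsus2 (Cb sus2) is Db; the 3rd of Gb dominant seventh is Bb.
Db up to Bb spans 6 letter names and 9 semitones — a major sixth.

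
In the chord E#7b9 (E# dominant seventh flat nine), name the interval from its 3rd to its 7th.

diminished fifth

E#7b9 (E# dominant seventh flat nine): E#, G##, B#, D#, F#.
So we need the interval from G## up to D#.
From G## to D#: 6 semitones over a fifth = diminished.
That tritone between 3rd and 7th is what gives the dominant seventh its pull toward resolution.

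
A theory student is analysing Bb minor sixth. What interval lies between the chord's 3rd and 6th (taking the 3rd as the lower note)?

augmented fourth

Bbm6: Bb–Db–F–G.
So we need the interval from Db up to G.
4 letter names make it a fourth; at 6 semitones (a half step wider than perfect) the quality is augmented.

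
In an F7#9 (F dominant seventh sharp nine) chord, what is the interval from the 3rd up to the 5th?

minor third

F7#9 is spelled F-A-C-Eb-G#.
The 3rd is A and the 5th is C.
A up to C is 3 semitones, a half step narrower than a major third, so the interval is minor.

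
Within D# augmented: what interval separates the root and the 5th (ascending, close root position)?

A5

The chord tones of D# augmented are D#-F##-A##.
So we need the interval from D# up to A##.
From D# to A##: 8 semitones over a fifth = augmented.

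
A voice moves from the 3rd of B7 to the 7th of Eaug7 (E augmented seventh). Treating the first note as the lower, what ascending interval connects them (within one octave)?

diminished octave

B7 has D# as its 3rd, and Eaug7 (E augmented seventh) has D as its 7th.
8 letter names make it an octave; at 11 semitones (a half step narrower than perfect) the quality is diminished.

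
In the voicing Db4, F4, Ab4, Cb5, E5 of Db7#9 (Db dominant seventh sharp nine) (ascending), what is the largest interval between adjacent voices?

Adjacent intervals: Db4→F4 = major third; F4→Ab4 = minor third; Ab4→Cb5 = minor third; Cb5→E5 = augmented third.
The largest is Cb5 to E5, an augmented third (5 semitones).

augmented 3rd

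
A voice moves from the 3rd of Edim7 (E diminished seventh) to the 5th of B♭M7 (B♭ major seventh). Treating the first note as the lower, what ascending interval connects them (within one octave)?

The 3rd of Edim7 (E diminished seventh) is G; the 5th of B♭M7 (B♭ major seventh) is F.
7 letter names make it a seventh; at 10 semitones (a half step narrower than major) the quality is minor.

minor seventh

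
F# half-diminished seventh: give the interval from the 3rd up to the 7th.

perfect 5th

Spelling the chord: F# A C E.
So we need the interval from A up to E.
Counting 5 letters and 7 half steps from A gives a perfect fifth.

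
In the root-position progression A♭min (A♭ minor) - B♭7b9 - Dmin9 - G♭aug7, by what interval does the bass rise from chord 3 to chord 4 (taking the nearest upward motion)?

diminished fourth

The roots are D and G♭.
4 letter names make it a fourth; at 4 semitones (a half step narrower than perfect) the quality is diminished.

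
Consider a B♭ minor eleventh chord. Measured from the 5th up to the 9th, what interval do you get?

perfect fifth

The chord tones of B♭ minor eleventh are B♭ D♭ F A♭ C E♭.
So we need the interval from F up to C.
From F to C is 7 semitones, exactly the perfect fifth.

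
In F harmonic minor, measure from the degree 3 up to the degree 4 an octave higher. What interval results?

major ninth

F harmonic minor: F G A♭ B♭ C D♭ E.
Degree 3 = A♭; 4th degree (up an octave) = B♭.
From A♭ to B♭ is 14 semitones, exactly the major ninth.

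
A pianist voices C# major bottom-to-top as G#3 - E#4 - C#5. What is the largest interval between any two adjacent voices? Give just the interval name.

Adjacent intervals: G#3→E#4 = major sixth; E#4→C#5 = minor sixth.
The largest is G#3 to E#4, a major sixth (9 semitones).

major sixth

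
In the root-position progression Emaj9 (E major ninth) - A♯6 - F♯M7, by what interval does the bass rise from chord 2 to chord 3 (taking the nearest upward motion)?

minor sixth

The roots are A♯ and F♯.
A♯ up to F♯ is 8 semitones, a half step narrower than a major sixth, so the interval is minor.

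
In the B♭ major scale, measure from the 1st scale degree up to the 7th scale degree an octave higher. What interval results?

major fourteenth

Spelling the B♭ major scale: B♭ C D E♭ F G A.
1st scale degree = B♭; scale degree 7 (up an octave) = A.
Counting 14 letters and 23 half steps from B♭ gives a major fourteenth.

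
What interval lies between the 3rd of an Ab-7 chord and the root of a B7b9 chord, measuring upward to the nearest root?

augmented seventh

Ab-7 has Cb as its 3rd, and B7b9 has B as its root.
Cb up to B is 12 semitones, a half step wider than a major seventh, so the interval is augmented.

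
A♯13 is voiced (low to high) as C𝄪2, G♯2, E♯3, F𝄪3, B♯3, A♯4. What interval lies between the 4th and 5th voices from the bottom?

Those voices are F𝄪3 and B♯3.
From F𝄪 to B♯ is 5 semitones, exactly the perfect fourth.

perfect fourth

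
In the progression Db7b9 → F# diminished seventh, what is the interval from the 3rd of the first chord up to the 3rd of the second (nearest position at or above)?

Db7b9 has F as its 3rd, and F# diminished seventh has A as its 3rd.
F up to A spans 3 letter names and 4 semitones — a major third.

major 3rd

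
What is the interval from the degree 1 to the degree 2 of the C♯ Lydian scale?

Spelling the C♯ Lydian scale: C♯ D♯ E♯ F𝄪 G♯ A♯ B♯.
So we need the interval from C♯ up to D♯.
C♯ up to D♯ spans 2 letter names and 2 semitones — a major second.

major 2nd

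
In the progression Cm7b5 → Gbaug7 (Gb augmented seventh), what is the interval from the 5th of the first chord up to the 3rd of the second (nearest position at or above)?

Cm7b5 has Gb as its 5th, and Gbaug7 (Gb augmented seventh) has Bb as its 3rd.
Gb up to Bb spans 3 letter names and 4 semitones — a major third.

major 3rd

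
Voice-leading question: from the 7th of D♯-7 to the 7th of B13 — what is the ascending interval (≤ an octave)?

minor sixth

The 7th of D♯-7 is C♯; the 7th of B13 is A.
6 letter names make it a sixth; at 8 semitones (a half step narrower than major) the quality is minor.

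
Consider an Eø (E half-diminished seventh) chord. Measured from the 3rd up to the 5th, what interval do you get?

minor third

Spelling the chord: E, G, B♭, D.
So we need the interval from G up to B♭.
3 letter names make it a third; at 3 semitones (a half step narrower than major) the quality is minor.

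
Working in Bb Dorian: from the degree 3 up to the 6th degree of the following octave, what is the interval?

augmented eleventh

Bb dorian: Bb C Db Eb F G Ab.
So we need the interval from Db up to G.
From Db to G: 18 semitones over an eleventh = augmented.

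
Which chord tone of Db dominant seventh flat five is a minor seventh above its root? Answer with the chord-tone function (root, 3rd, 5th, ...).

Db dominant seventh flat five is spelled Db, F, Abb, Cb.
The root is Db. A minor seventh above Db is Cb.
Cb is the chord's 7th.

7th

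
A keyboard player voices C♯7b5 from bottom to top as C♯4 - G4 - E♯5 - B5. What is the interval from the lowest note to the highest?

minor 14th

The outer voices are C♯4 and B5.
C♯ up to B is 22 semitones, a half step narrower than a major fourteenth, so the interval is minor.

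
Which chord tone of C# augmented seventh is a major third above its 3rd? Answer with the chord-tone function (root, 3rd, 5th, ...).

C#+7 is spelled C# E# G## B.
The 3rd is E#. A major third above E# is G##.
G## is the chord's 5th.

5th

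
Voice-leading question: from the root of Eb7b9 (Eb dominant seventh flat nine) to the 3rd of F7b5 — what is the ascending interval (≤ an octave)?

Eb7b9 (Eb dominant seventh flat nine) has Eb as its root, and F7b5 has A as its 3rd.
From Eb to A: 6 semitones over a fourth = augmented.

A4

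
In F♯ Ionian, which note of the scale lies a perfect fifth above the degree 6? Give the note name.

A#

The scale is F♯ G♯ A♯ B C♯ D♯ E♯.
The degree 6 is D♯; a perfect fifth above that is A♯ — scale degree 3.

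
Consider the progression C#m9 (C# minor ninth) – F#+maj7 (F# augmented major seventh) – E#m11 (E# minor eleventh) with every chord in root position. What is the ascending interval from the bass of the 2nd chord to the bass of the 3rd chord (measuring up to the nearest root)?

major seventh

The roots are F# and E#.
From F# to E# is 11 semitones, exactly the major seventh.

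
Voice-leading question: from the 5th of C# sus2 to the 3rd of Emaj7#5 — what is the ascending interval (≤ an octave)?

The 5th of C# sus2 is G#; the 3rd of Emaj7#5 is G#.
G# up to G# spans 1 letter names and 0 semitones — a perfect unison.

perfect unison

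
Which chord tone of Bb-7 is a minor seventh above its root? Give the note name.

Bb-7 (Bb minor seventh) is spelled Bb–Db–F–Ab.
The root is Bb. A minor seventh above Bb is Ab.
Ab is the chord's 7th.

Ab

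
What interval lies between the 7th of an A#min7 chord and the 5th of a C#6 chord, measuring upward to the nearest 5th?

A#min7 has G# as its 7th, and C#6 has G# as its 5th.
Counting 1 letters and 0 half steps from G# gives a perfect unison.

perfect unison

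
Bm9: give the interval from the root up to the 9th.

Bm9 is spelled B D F♯ A C♯.
That puts B below C♯.
B up to C♯ spans 9 letter names and 14 semitones — a major ninth.

major ninth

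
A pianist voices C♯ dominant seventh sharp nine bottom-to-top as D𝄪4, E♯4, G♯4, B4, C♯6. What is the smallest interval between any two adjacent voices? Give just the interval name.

Adjacent intervals: D𝄪4→E♯4 = minor second; E♯4→G♯4 = minor third; G♯4→B4 = minor third; B4→C♯6 = major ninth.
The smallest is D𝄪4 to E♯4, a minor second (1 semitone).

minor second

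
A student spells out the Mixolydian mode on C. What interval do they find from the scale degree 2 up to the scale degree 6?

perfect fifth

C mixolydian: C D E F G A B♭.
That puts D below A.
From D to A is 7 semitones, exactly the perfect fifth.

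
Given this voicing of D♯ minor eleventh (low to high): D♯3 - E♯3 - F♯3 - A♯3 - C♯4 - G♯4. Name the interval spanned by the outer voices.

The outer voices are D♯3 and G♯4.
D♯ up to G♯ spans 11 letter names and 17 semitones — a perfect eleventh.

perfect eleventh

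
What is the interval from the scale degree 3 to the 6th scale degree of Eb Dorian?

Eb dorian: Eb F Gb Ab Bb C Db.
That puts Gb below C.
4 letter names make it a fourth; at 6 semitones (a half step wider than perfect) the quality is augmented.

augmented fourth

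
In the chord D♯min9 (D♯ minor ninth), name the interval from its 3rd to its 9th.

D♯m9: D♯, F♯, A♯, C♯, E♯.
So we need the interval from F♯ up to E♯.
From F♯ to E♯ is 11 semitones, exactly the major seventh.

major seventh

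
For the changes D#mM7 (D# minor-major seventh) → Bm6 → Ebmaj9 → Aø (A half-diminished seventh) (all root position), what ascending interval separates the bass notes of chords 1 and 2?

The roots are D# and B.
D# up to B is 8 semitones, a half step narrower than a major sixth, so the interval is minor.

minor sixth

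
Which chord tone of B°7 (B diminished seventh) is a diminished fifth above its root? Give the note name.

The chord tones of Bdim7 are B D F A♭.
The root is B. A diminished fifth above B is F.
F is the chord's 5th.

F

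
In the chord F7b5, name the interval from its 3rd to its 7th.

diminished 5th

Spelling the chord: F A Cb Eb.
3rd = A; 7th = Eb.
From A to Eb: 6 semitones over a fifth = diminished.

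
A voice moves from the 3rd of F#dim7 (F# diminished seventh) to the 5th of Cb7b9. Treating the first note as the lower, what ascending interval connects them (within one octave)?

F#dim7 (F# diminished seventh) has A as its 3rd, and Cb7b9 has Gb as its 5th.
From A to Gb: 9 semitones over a seventh = diminished.

d7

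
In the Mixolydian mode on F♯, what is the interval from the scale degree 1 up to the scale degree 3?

major third

F♯ mixolydian: F♯ G♯ A♯ B C♯ D♯ E.
The scale degree 1 is F♯ and the 3rd scale degree is A♯.
From F♯ to A♯ is 4 semitones, exactly the major third.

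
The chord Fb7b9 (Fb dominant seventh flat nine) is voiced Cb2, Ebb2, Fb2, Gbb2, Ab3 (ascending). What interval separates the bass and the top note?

The outer voices are Cb2 and Ab3.
Counting 13 letters and 21 half steps from Cb gives a major thirteenth.

major 13th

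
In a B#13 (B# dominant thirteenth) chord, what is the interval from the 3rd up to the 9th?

minor 7th

B#13: B#, D##, F##, A#, C##, G##.
That puts D## below C##.
From D## to C##: 10 semitones over a seventh = minor.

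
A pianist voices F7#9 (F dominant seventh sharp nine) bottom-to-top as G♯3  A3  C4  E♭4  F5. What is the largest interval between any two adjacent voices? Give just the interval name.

Adjacent intervals: G♯3→A3 = minor second; A3→C4 = minor third; C4→E♭4 = minor third; E♭4→F5 = major ninth.
The largest is E♭4 to F5, a major ninth (14 semitones).

major ninth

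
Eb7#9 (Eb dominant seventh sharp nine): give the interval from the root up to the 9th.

augmented ninth

Eb7#9 is spelled Eb-G-Bb-Db-F#.
That puts Eb below F#.
Eb up to F# is 15 semitones, a half step wider than a major ninth, so the interval is augmented.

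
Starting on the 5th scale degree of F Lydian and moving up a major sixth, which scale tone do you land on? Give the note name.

The scale is F G A B C D E.
The 5th scale degree is C; a major sixth above that is A — scale degree 3.

A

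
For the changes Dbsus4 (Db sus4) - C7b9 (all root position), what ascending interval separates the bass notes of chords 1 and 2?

The roots are Db and C.
Counting 7 letters and 11 half steps from Db gives a major seventh.

major seventh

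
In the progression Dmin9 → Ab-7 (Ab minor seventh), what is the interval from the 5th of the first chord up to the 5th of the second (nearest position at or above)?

Dmin9 has A as its 5th, and Ab-7 (Ab minor seventh) has Eb as its 5th.
A up to Eb is 6 semitones, a half step narrower than a perfect fifth, so the interval is diminished.

diminished fifth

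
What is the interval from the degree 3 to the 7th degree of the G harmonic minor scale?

augmented fifth

G harmonic minor: G A B♭ C D E♭ F♯.
So we need the interval from B♭ up to F♯.
B♭ up to F♯ is 8 semitones, a half step wider than a perfect fifth, so the interval is augmented.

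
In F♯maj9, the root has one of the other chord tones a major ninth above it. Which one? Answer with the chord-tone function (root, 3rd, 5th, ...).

9th

F♯maj9 (F♯ major ninth): F♯ A♯ C♯ E♯ G♯.
The root is F♯. A major ninth above F♯ is G♯.
G♯ is the chord's 9th.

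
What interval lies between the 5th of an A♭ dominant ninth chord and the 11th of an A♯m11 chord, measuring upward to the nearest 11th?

augmented 7th

A♭ dominant ninth has E♭ as its 5th, and A♯m11 has D♯ as its 11th.
E♭ up to D♯ is 12 semitones, a half step wider than a major seventh, so the interval is augmented.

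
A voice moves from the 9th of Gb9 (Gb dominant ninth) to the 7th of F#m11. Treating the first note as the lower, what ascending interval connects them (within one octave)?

augmented fifth

Gb9 (Gb dominant ninth) has Ab as its 9th, and F#m11 has E as its 7th.
From Ab to E: 8 semitones over a fifth = augmented.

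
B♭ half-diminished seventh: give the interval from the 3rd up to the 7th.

perfect 5th

B♭ø (B♭ half-diminished seventh): B♭–D♭–F♭–A♭.
3rd = D♭; 7th = A♭.
D♭ up to A♭ spans 5 letter names and 7 semitones — a perfect fifth.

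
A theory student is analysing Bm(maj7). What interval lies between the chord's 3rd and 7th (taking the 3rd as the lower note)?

augmented 5th

Spelling the chord: B-D-F#-A#.
So we need the interval from D up to A#.
D up to A# is 8 semitones, a half step wider than a perfect fifth, so the interval is augmented.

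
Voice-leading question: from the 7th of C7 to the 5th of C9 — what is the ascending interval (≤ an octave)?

M6

C7 has Bb as its 7th, and C9 has G as its 5th.
From Bb to G is 9 semitones, exactly the major sixth.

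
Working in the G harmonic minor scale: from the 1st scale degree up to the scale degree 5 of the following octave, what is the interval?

Spelling the G harmonic minor scale: G A Bb C D Eb F#.
The 1st scale degree is G and the scale degree 5 (up an octave) is D.
From G to D is 19 semitones, exactly the perfect twelfth.

perfect twelfth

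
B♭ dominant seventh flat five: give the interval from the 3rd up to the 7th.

d5

B♭7b5: B♭, D, F♭, A♭.
The 3rd is D and the 7th is A♭.
From D to A♭: 6 semitones over a fifth = diminished.
That tritone between 3rd and 7th is what gives the dominant seventh its pull toward resolution.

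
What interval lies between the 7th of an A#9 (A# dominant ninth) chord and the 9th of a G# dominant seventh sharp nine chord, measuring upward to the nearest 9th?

A#9 (A# dominant ninth) has G# as its 7th, and G# dominant seventh sharp nine has A## as its 9th.
G# up to A## is 3 semitones, a half step wider than a major second, so the interval is augmented.

augmented second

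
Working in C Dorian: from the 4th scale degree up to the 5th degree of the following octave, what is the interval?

major 9th

Spelling C Dorian: C D Eb F G A Bb.
That puts F below G.
F up to G spans 9 letter names and 14 semitones — a major ninth.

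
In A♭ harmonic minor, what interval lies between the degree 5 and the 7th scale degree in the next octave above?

Spelling A♭ harmonic minor: A♭ B♭ C♭ D♭ E♭ F♭ G.
So we need the interval from E♭ up to G.
From E♭ to G is 16 semitones, exactly the major tenth.

major tenth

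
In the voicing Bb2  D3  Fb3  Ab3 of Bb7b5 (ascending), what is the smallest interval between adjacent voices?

Adjacent intervals: Bb2→D3 = major third; D3→Fb3 = diminished third; Fb3→Ab3 = major third.
The smallest is D3 to Fb3, a diminished third (2 semitones).

diminished 3rd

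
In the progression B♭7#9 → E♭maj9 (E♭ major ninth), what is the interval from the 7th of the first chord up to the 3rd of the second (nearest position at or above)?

major seventh

The 7th of B♭7#9 is A♭; the 3rd of E♭maj9 (E♭ major ninth) is G.
From A♭ to G is 11 semitones, exactly the major seventh.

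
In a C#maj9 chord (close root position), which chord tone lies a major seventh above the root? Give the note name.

C# major ninth is spelled C#–E#–G#–B#–D#.
The root is C#. A major seventh above C# is B#.
B# is the chord's 7th.

B#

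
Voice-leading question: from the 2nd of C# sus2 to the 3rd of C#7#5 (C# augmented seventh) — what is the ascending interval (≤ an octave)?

M2

The 2nd of C# sus2 is D#; the 3rd of C#7#5 (C# augmented seventh) is E#.
From D# to E# is 2 semitones, exactly the major second.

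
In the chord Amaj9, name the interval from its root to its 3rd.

major third

Amaj9: A C# E G# B.
That puts A below C#.
Counting 3 letters and 4 half steps from A gives a major third.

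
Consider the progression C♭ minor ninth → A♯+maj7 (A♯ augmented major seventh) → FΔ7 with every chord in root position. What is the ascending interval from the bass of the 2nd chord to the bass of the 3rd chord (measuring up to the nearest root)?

The roots are A♯ and F.
A♯ up to F is 7 semitones, a whole step narrower than a major sixth, so the interval is diminished.

diminished 6th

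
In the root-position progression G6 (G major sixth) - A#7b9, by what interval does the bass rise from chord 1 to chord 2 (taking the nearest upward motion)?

The roots are G and A#.
G up to A# is 3 semitones, a half step wider than a major second, so the interval is augmented.

A2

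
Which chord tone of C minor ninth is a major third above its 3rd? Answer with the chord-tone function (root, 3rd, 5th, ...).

The chord tones of Cm9 (C minor ninth) are C, E♭, G, B♭, D.
The 3rd is E♭. A major third above E♭ is G.
G is the chord's 5th.

5th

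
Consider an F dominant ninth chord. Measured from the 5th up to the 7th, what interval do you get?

minor third

Spelling the chord: F–A–C–Eb–G.
So we need the interval from C up to Eb.
C up to Eb is 3 semitones, a half step narrower than a major third, so the interval is minor.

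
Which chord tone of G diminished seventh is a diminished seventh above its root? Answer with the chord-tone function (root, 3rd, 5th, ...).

7th

G°7 (G diminished seventh): G B♭ D♭ F♭.
The root is G. A diminished seventh above G is F♭.
F♭ is the chord's 7th.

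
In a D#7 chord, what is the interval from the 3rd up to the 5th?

minor third

The chord tones of D# dominant seventh are D#–F##–A#–C#.
So we need the interval from F## up to A#.
From F## to A#: 3 semitones over a third = minor.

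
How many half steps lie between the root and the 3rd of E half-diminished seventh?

E half-diminished seventh is spelled E G Bb D.
E to G is a minor third: 3 semitones.

3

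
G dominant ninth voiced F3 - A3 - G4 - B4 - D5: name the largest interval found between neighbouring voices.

minor seventh

Adjacent intervals: F3→A3 = major third; A3→G4 = minor seventh; G4→B4 = major third; B4→D5 = minor third.
The largest is A3 to G4, a minor seventh (10 semitones).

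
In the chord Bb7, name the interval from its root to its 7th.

Bb dominant seventh is spelled Bb-D-F-Ab.
That puts Bb below Ab.
7 letter names make it a seventh; at 10 semitones (a half step narrower than major) the quality is minor.

m7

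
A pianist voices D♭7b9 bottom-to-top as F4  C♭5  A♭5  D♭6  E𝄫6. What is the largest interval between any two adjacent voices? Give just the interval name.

Adjacent intervals: F4→C♭5 = diminished fifth; C♭5→A♭5 = major sixth; A♭5→D♭6 = perfect fourth; D♭6→E𝄫6 = minor second.
The largest is C♭5 to A♭5, a major sixth (9 semitones).

major 6th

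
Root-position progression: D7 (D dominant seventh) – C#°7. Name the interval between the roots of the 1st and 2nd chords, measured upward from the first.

The roots are D and C#.
Counting 7 letters and 11 half steps from D gives a major seventh.

major seventh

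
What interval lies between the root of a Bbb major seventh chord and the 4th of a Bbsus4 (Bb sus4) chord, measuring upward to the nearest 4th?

augmented fourth

Bbb major seventh has Bbb as its root, and Bbsus4 (Bb sus4) has Eb as its 4th.
Bbb up to Eb is 6 semitones, a half step wider than a perfect fourth, so the interval is augmented.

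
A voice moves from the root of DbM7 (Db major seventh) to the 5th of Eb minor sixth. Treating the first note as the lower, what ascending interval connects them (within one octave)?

major sixth

The root of DbM7 (Db major seventh) is Db; the 5th of Eb minor sixth is Bb.
Db up to Bb spans 6 letter names and 9 semitones — a major sixth.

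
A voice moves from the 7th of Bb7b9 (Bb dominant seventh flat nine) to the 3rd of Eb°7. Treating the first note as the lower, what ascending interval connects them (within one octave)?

The 7th of Bb7b9 (Bb dominant seventh flat nine) is Ab; the 3rd of Eb°7 is Gb.
7 letter names make it a seventh; at 10 semitones (a half step narrower than major) the quality is minor.

m7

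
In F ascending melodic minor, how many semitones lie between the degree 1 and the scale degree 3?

3

The scale is F G A♭ B♭ C D E.
F up to A♭ is a minor third — 3 semitones.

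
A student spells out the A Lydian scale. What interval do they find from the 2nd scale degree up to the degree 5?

The scale runs A B C# D# E F# G#.
2nd scale degree = B; scale degree 5 = E.
From B to E is 5 semitones, exactly the perfect fourth.

perfect fourth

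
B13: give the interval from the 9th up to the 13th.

perfect 5th

The chord tones of B13 are B, D♯, F♯, A, C♯, G♯.
The 9th is C♯ and the 13th is G♯.
C♯ up to G♯ spans 5 letter names and 7 semitones — a perfect fifth.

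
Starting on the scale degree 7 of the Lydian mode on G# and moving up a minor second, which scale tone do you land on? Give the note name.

G#

The scale is G# A# B# C## D# E# F##.
The scale degree 7 is F##; a minor second above that is G# — scale degree 1.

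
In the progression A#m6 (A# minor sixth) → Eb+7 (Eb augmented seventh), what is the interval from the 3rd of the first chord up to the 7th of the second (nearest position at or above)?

The 3rd of A#m6 (A# minor sixth) is C#; the 7th of Eb+7 (Eb augmented seventh) is Db.
From C# to Db: 0 semitones over a second = diminished.

diminished second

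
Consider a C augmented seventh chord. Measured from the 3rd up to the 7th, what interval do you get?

d5

C+7 (C augmented seventh) is spelled C-E-G♯-B♭.
3rd = E; 7th = B♭.
5 letter names make it a fifth; at 6 semitones (a half step narrower than perfect) the quality is diminished.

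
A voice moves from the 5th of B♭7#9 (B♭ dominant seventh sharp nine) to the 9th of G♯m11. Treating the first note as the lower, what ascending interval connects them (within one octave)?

augmented 3rd

B♭7#9 (B♭ dominant seventh sharp nine) has F as its 5th, and G♯m11 has A♯ as its 9th.
From F to A♯: 5 semitones over a third = augmented.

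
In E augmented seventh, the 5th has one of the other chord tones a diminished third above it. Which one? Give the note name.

D

The chord tones of E+7 are E, G♯, B♯, D.
The 5th is B♯. A diminished third above B♯ is D.
D is the chord's 7th.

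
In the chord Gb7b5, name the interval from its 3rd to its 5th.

diminished third

Gb dominant seventh flat five: Gb–Bb–Dbb–Fb.
So we need the interval from Bb up to Dbb.
Bb up to Dbb is 2 semitones, a whole step narrower than a major third, so the interval is diminished.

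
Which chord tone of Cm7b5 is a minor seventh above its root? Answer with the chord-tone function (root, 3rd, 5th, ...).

Spelling the chord: C–Eb–Gb–Bb.
The root is C. A minor seventh above C is Bb.
Bb is the chord's 7th.

7th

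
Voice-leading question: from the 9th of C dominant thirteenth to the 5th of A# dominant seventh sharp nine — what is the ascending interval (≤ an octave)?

augmented second

The 9th of C dominant thirteenth is D; the 5th of A# dominant seventh sharp nine is E#.
From D to E#: 3 semitones over a second = augmented.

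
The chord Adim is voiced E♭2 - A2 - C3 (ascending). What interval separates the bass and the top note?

The outer voices are E♭2 and C3.
Counting 6 letters and 9 half steps from E♭ gives a major sixth.

major sixth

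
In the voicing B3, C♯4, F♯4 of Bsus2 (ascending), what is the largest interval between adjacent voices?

Adjacent intervals: B3→C♯4 = major second; C♯4→F♯4 = perfect fourth.
The largest is C♯4 to F♯4, a perfect fourth (5 semitones).

perfect 4th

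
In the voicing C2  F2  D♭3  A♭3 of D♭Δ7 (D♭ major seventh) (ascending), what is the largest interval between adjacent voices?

Adjacent intervals: C2→F2 = perfect fourth; F2→D♭3 = minor sixth; D♭3→A♭3 = perfect fifth.
The largest is F2 to D♭3, a minor sixth (8 semitones).

minor 6th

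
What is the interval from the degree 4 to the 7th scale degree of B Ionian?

augmented fourth

Spelling B Ionian: B C# D# E F# G# A#.
Degree 4 = E; 7th scale degree = A#.
From E to A#: 6 semitones over a fourth = augmented.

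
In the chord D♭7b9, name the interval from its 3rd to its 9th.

diminished seventh

The chord tones of D♭7b9 (D♭ dominant seventh flat nine) are D♭ F A♭ C♭ E𝄫.
The 3rd is F and the 9th is E𝄫.
From F to E𝄫: 9 semitones over a seventh = diminished.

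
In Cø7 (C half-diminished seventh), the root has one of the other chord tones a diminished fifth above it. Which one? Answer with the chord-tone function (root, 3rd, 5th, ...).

5th

Cø7 is spelled C, Eb, Gb, Bb.
The root is C. A diminished fifth above C is Gb.
Gb is the chord's 5th.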